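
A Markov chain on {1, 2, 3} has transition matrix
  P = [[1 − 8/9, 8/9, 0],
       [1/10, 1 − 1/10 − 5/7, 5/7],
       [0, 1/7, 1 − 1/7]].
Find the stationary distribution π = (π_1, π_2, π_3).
π = (3/163, 80/489, 400/489)

This is a birth-death chain on three states, which satisfies detailed balance: π_1 · P_{12} = π_2 · P_{21} and π_2 · P_{23} = π_3 · P_{32}.
From π_1 · 8/9 = π_2 · 1/10: π_2/π_1 = (8/9)/(1/10) = 80/9.
From π_2 · 5/7 = π_3 · 1/7: π_3/π_2 = (5/7)/(1/7) = 5.
Take π_1 proportional to 1; then unnormalized π = (1, 80/9, 400/9). Normalize by dividing by the sum 163/3:
  π = (3/163, 80/489, 400/489).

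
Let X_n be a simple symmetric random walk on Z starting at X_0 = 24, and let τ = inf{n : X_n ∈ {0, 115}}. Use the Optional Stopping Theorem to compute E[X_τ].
E[X_τ] = 24

X_n is a martingale and τ is a bounded-mean stopping time (indeed τ is finite a.s. with bounded expectation since the walk is in a bounded region). By the OST, E[X_τ] = E[X_0] = 24. Equivalently: E[X_τ] = 115 · P(hit 115 first) + 0 · P(hit 0 first) = 115 · (24/115) = 24.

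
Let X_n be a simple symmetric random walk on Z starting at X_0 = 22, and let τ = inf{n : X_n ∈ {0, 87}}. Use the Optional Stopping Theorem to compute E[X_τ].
E[X_τ] = 22

X_n is a martingale and τ is a bounded-mean stopping time (indeed τ is finite a.s. with bounded expectation since the walk is in a bounded region). By the OST, E[X_τ] = E[X_0] = 22. Equivalently: E[X_τ] = 87 · P(hit 87 first) + 0 · P(hit 0 first) = 87 · (22/87) = 22.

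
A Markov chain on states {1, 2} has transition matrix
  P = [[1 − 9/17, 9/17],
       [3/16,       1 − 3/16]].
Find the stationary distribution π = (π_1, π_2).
π_1 = 17/65, π_2 = 48/65

Solve πP = π with π_1 + π_2 = 1. From πP = π: π_1 · (1 − 9/17) + π_2 · 3/16 = π_1 ⇒ π_2 · 3/16 = π_1 · 9/17 ⇒ π_2/π_1 = (9/17)/(3/16) = 48/17. Together with π_1 + π_2 = 1:
  π_1 = (3/16)/(9/17 + 3/16) = (3/16)/(195/272) = 17/65,
  π_2 = (9/17)/(9/17 + 3/16) = (9/17)/(195/272) = 48/65.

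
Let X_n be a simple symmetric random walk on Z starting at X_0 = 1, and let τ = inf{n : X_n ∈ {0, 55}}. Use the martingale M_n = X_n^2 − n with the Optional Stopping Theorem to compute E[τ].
E[τ] = 54

M_n = X_n^2 − n is a martingale (since E[X_{n+1}^2 | F_n] = X_n^2 + 1). By OST (τ has finite mean in a bounded region), E[M_τ] = E[M_0] = X_0^2 − 0 = 1^2 = 1. Also E[M_τ] = E[X_τ^2] − E[τ]. The walk exits at 0 or 55, with P(hit 55 first) = 1/55, so E[X_τ^2] = 55^2 · 1/55 + 0 = 55. Thus E[τ] = E[X_τ^2] − E[M_τ] = 55 − 1 = 54 = 1(55 − 1) = 54.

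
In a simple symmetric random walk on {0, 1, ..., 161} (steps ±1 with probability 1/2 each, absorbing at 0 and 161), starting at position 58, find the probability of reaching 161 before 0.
P(hit 161 before 0) = 58/161

Let u_k = P(hit 161 before 0 | start at k). Then u_0 = 0, u_161 = 1, and u_k = u_{k-1}/2 + u_{k+1}/2 for 1 ≤ k ≤ 160. This harmonic recurrence is solved by u_k = k/161, giving u_58 = 58/161.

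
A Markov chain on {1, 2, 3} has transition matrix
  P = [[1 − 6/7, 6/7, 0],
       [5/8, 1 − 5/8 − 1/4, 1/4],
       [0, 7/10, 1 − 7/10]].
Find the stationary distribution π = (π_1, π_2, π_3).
π = (245/701, 336/701, 120/701)

This is a birth-death chain on three states, which satisfies detailed balance: π_1 · P_{12} = π_2 · P_{21} and π_2 · P_{23} = π_3 · P_{32}.
From π_1 · 6/7 = π_2 · 5/8: π_2/π_1 = (6/7)/(5/8) = 48/35.
From π_2 · 1/4 = π_3 · 7/10: π_3/π_2 = (1/4)/(7/10) = 5/14.
Take π_1 proportional to 1; then unnormalized π = (1, 48/35, 24/49). Normalize by dividing by the sum 701/245:
  π = (245/701, 336/701, 120/701).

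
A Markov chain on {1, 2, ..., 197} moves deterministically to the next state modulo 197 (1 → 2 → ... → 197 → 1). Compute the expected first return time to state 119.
E[T_119 | X_0 = 119] = 197

The chain cycles deterministically, so starting at state 119 it returns in exactly 197 steps. Equivalently, the stationary distribution is uniform π_j = 1/197 for every state j, so by Kac's formula E[T_119] = 1/π_119 = 197.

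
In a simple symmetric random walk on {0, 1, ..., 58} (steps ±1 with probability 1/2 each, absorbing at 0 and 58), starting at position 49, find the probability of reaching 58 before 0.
P(hit 58 before 0) = 49/58

Let u_k = P(hit 58 before 0 | start at k). Then u_0 = 0, u_58 = 1, and u_k = u_{k-1}/2 + u_{k+1}/2 for 1 ≤ k ≤ 57. This harmonic recurrence is solved by u_k = k/58, giving u_49 = 49/58.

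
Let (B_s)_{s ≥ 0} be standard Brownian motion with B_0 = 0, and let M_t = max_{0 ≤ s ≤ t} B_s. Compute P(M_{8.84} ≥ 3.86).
P(M_{8.84} ≥ 3.86) = 2·P(B_{8.84} ≥ 3.86) = 2(1 − Φ(3.86/√8.84)) ≈ 0.1942

By the reflection principle for Brownian motion, P(M_t ≥ a) = 2 · P(B_t ≥ a) for a ≥ 0. Since B_t ~ N(0, t), P(B_t ≥ 3.86) = 1 − Φ(3.86/√t) = 1 − Φ(3.86/√8.84) = 1 − Φ(1.2983). So
  P(M_{8.84} ≥ 3.86) = 2(1 − Φ(1.2983)) ≈ 0.1942.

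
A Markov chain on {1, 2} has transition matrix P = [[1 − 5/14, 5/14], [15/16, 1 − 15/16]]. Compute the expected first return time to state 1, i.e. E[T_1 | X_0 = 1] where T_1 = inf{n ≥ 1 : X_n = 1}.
E[T_1 | X_0 = 1] = 1/π_1 = 29/21

For an irreducible recurrent Markov chain with stationary distribution π, E[T_i | X_0 = i] = 1/π_i (Kac's formula). Here π_1 = (15/16)/(5/14 + 15/16) = (15/16)/(145/112) = 21/29, so E[T_1 | X_0 = 1] = 1/π_1 = (5/14 + 15/16)/(15/16) = (145/112)/(15/16) = 29/21.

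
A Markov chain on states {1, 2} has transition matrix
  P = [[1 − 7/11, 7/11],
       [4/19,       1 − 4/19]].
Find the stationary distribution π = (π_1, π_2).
π_1 = 44/177, π_2 = 133/177

Solve πP = π with π_1 + π_2 = 1. From πP = π: π_1 · (1 − 7/11) + π_2 · 4/19 = π_1 ⇒ π_2 · 4/19 = π_1 · 7/11 ⇒ π_2/π_1 = (7/11)/(4/19) = 133/44. Together with π_1 + π_2 = 1:
  π_1 = (4/19)/(7/11 + 4/19) = (4/19)/(177/209) = 44/177,
  π_2 = (7/11)/(7/11 + 4/19) = (7/11)/(177/209) = 133/177.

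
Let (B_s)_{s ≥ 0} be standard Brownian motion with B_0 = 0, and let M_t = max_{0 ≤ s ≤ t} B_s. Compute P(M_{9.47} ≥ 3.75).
P(M_{9.47} ≥ 3.75) = 2·P(B_{9.47} ≥ 3.75) = 2(1 − Φ(3.75/√9.47)) ≈ 0.2230

By the reflection principle for Brownian motion, P(M_t ≥ a) = 2 · P(B_t ≥ a) for a ≥ 0. Since B_t ~ N(0, t), P(B_t ≥ 3.75) = 1 − Φ(3.75/√t) = 1 − Φ(3.75/√9.47) = 1 − Φ(1.2186). So
  P(M_{9.47} ≥ 3.75) = 2(1 − Φ(1.2186)) ≈ 0.2230.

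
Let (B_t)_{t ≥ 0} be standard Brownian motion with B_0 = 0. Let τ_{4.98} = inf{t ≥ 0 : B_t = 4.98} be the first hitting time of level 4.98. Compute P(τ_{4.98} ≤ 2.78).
P(τ_{4.98} ≤ 2.78) = 2(1 − Φ(4.98/√2.78)) = 2(1 − Φ(2.9868)) ≈ 0.0028

By the reflection principle for standard BM, P(τ_b ≤ t) = 2 · P(B_t ≥ b). Since B_t ~ N(0, t), P(B_t ≥ 4.98) = 1 − Φ(4.98/√t) = 1 − Φ(4.98/√2.78) = 1 − Φ(2.9868) ≈ 0.00141. Doubling: P(τ_{4.98} ≤ 2.78) ≈ 2 · 0.00141 = 0.00282 ≈ 0.0028.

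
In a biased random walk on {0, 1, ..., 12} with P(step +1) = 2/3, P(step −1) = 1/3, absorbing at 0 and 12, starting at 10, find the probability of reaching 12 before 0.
P(hit 12 before 0) = (1 − (1/2)^10) / (1 − (1/2)^12) = 1364/1365

Let u_k denote P(reach 12 before 0 | start at k). Boundary: u_0 = 0, u_12 = 1. Recurrence: u_k = 2/3·u_{k+1} + 1/3·u_{k-1} for 1 ≤ k ≤ 11. Try u_k = A + B·r^k with r = q/p = (1/3)/(2/3) = 1/2. Substitution satisfies the recurrence; boundary conditions give:
  u_k = (1 − r^k) / (1 − r^N) = (1 − (1/2)^10) / (1 − (1/2)^12) = 1364/1365.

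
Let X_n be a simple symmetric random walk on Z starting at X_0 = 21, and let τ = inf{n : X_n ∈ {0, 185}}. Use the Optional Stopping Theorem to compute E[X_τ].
E[X_τ] = 21

X_n is a martingale and τ is a bounded-mean stopping time (indeed τ is finite a.s. with bounded expectation since the walk is in a bounded region). By the OST, E[X_τ] = E[X_0] = 21. Equivalently: E[X_τ] = 185 · P(hit 185 first) + 0 · P(hit 0 first) = 185 · (21/185) = 21.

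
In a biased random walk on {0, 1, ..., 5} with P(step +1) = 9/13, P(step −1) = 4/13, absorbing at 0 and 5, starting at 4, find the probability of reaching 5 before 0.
P(hit 5 before 0) = (1 − (4/9)^4) / (1 − (4/9)^5) = 11349/11605

Let u_k denote P(reach 5 before 0 | start at k). Boundary: u_0 = 0, u_5 = 1. Recurrence: u_k = 9/13·u_{k+1} + 4/13·u_{k-1} for 1 ≤ k ≤ 4. Try u_k = A + B·r^k with r = q/p = (4/13)/(9/13) = 4/9. Substitution satisfies the recurrence; boundary conditions give:
  u_k = (1 − r^k) / (1 − r^N) = (1 − (4/9)^4) / (1 − (4/9)^5) = 11349/11605.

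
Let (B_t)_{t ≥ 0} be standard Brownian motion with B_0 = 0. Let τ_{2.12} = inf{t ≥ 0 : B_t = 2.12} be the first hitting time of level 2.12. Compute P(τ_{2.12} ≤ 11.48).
P(τ_{2.12} ≤ 11.48) = 2(1 − Φ(2.12/√11.48)) = 2(1 − Φ(0.6257)) ≈ 0.5315

By the reflection principle for standard BM, P(τ_b ≤ t) = 2 · P(B_t ≥ b). Since B_t ~ N(0, t), P(B_t ≥ 2.12) = 1 − Φ(2.12/√t) = 1 − Φ(2.12/√11.48) = 1 − Φ(0.6257) ≈ 0.26576. Doubling: P(τ_{2.12} ≤ 11.48) ≈ 2 · 0.26576 = 0.53152 ≈ 0.5315.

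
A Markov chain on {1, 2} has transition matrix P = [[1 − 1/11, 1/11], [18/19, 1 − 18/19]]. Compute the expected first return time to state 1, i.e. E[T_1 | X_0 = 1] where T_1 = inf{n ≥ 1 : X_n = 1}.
E[T_1 | X_0 = 1] = 1/π_1 = 217/198

For an irreducible recurrent Markov chain with stationary distribution π, E[T_i | X_0 = i] = 1/π_i (Kac's formula). Here π_1 = (18/19)/(1/11 + 18/19) = (18/19)/(217/209) = 198/217, so E[T_1 | X_0 = 1] = 1/π_1 = (1/11 + 18/19)/(18/19) = (217/209)/(18/19) = 217/198.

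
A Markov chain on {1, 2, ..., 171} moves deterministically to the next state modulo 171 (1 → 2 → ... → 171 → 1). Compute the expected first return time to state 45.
E[T_45 | X_0 = 45] = 171

The chain cycles deterministically, so starting at state 45 it returns in exactly 171 steps. Equivalently, the stationary distribution is uniform π_j = 1/171 for every state j, so by Kac's formula E[T_45] = 1/π_45 = 171.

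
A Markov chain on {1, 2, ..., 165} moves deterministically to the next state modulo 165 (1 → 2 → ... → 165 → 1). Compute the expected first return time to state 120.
E[T_120 | X_0 = 120] = 165

The chain cycles deterministically, so starting at state 120 it returns in exactly 165 steps. Equivalently, the stationary distribution is uniform π_j = 1/165 for every state j, so by Kac's formula E[T_120] = 1/π_120 = 165.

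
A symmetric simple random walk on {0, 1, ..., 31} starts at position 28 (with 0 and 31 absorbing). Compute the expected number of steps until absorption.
E[τ | X_0 = 28] = 84

Let v_k = E[τ | X_0 = k]. Boundary: v_0 = v_31 = 0. Recurrence: v_k = 1 + (v_{k-1} + v_{k+1})/2 for 1 ≤ k ≤ 30. The particular solution to v_k − (v_{k-1} + v_{k+1})/2 = 1 is v_k = −k^2. Adding homogeneous solution A + B k and matching boundaries gives v_k = k (31 − k). Substituting k = 28: v_28 = 28 · 3 = 84.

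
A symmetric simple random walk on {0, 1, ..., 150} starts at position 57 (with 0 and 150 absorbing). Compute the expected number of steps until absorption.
E[τ | X_0 = 57] = 5301

Let v_k = E[τ | X_0 = k]. Boundary: v_0 = v_150 = 0. Recurrence: v_k = 1 + (v_{k-1} + v_{k+1})/2 for 1 ≤ k ≤ 149. The particular solution to v_k − (v_{k-1} + v_{k+1})/2 = 1 is v_k = −k^2. Adding homogeneous solution A + B k and matching boundaries gives v_k = k (150 − k). Substituting k = 57: v_57 = 57 · 93 = 5301.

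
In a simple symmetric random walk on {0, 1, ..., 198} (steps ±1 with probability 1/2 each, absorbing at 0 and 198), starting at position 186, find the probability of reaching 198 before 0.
P(hit 198 before 0) = 186/198 = 31/33

Let u_k = P(hit 198 before 0 | start at k). Then u_0 = 0, u_198 = 1, and u_k = u_{k-1}/2 + u_{k+1}/2 for 1 ≤ k ≤ 197. This harmonic recurrence is solved by u_k = k/198, giving u_186 = 186/198 = 31/33.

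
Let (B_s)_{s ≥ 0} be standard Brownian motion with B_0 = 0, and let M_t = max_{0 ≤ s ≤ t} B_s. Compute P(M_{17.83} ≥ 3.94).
P(M_{17.83} ≥ 3.94) = 2·P(B_{17.83} ≥ 3.94) = 2(1 − Φ(3.94/√17.83)) ≈ 0.3508

By the reflection principle for Brownian motion, P(M_t ≥ a) = 2 · P(B_t ≥ a) for a ≥ 0. Since B_t ~ N(0, t), P(B_t ≥ 3.94) = 1 − Φ(3.94/√t) = 1 − Φ(3.94/√17.83) = 1 − Φ(0.9331). So
  P(M_{17.83} ≥ 3.94) = 2(1 − Φ(0.9331)) ≈ 0.3508.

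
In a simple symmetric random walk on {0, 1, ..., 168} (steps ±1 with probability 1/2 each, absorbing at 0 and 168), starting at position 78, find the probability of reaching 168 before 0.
P(hit 168 before 0) = 78/168 = 13/28

Let u_k = P(hit 168 before 0 | start at k). Then u_0 = 0, u_168 = 1, and u_k = u_{k-1}/2 + u_{k+1}/2 for 1 ≤ k ≤ 167. This harmonic recurrence is solved by u_k = k/168, giving u_78 = 78/168 = 13/28.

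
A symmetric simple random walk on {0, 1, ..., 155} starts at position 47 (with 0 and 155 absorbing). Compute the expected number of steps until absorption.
E[τ | X_0 = 47] = 5076

Let v_k = E[τ | X_0 = k]. Boundary: v_0 = v_155 = 0. Recurrence: v_k = 1 + (v_{k-1} + v_{k+1})/2 for 1 ≤ k ≤ 154. The particular solution to v_k − (v_{k-1} + v_{k+1})/2 = 1 is v_k = −k^2. Adding homogeneous solution A + B k and matching boundaries gives v_k = k (155 − k). Substituting k = 47: v_47 = 47 · 108 = 5076.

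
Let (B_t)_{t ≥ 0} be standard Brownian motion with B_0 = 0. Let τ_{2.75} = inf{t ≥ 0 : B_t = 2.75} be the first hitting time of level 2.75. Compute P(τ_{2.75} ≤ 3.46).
P(τ_{2.75} ≤ 3.46) = 2(1 − Φ(2.75/√3.46)) = 2(1 − Φ(1.4784)) ≈ 0.1393

By the reflection principle for standard BM, P(τ_b ≤ t) = 2 · P(B_t ≥ b). Since B_t ~ N(0, t), P(B_t ≥ 2.75) = 1 − Φ(2.75/√t) = 1 − Φ(2.75/√3.46) = 1 − Φ(1.4784) ≈ 0.06965. Doubling: P(τ_{2.75} ≤ 3.46) ≈ 2 · 0.06965 = 0.13930 ≈ 0.1393.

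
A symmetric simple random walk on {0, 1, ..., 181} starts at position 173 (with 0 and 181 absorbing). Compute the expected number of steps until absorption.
E[τ | X_0 = 173] = 1384

Let v_k = E[τ | X_0 = k]. Boundary: v_0 = v_181 = 0. Recurrence: v_k = 1 + (v_{k-1} + v_{k+1})/2 for 1 ≤ k ≤ 180. The particular solution to v_k − (v_{k-1} + v_{k+1})/2 = 1 is v_k = −k^2. Adding homogeneous solution A + B k and matching boundaries gives v_k = k (181 − k). Substituting k = 173: v_173 = 173 · 8 = 1384.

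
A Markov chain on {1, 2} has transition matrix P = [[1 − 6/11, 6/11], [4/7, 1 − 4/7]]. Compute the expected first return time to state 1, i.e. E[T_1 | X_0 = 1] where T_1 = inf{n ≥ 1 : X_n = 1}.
E[T_1 | X_0 = 1] = 1/π_1 = 43/22

For an irreducible recurrent Markov chain with stationary distribution π, E[T_i | X_0 = i] = 1/π_i (Kac's formula). Here π_1 = (4/7)/(6/11 + 4/7) = (4/7)/(86/77) = 22/43, so E[T_1 | X_0 = 1] = 1/π_1 = (6/11 + 4/7)/(4/7) = (86/77)/(4/7) = 43/22.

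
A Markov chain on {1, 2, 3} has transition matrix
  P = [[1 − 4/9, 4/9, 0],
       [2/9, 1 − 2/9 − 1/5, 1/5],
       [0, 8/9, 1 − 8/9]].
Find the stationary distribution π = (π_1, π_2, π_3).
π = (20/69, 40/69, 3/23)

This is a birth-death chain on three states, which satisfies detailed balance: π_1 · P_{12} = π_2 · P_{21} and π_2 · P_{23} = π_3 · P_{32}.
From π_1 · 4/9 = π_2 · 2/9: π_2/π_1 = (4/9)/(2/9) = 2.
From π_2 · 1/5 = π_3 · 8/9: π_3/π_2 = (1/5)/(8/9) = 9/40.
Take π_1 proportional to 1; then unnormalized π = (1, 2, 9/20). Normalize by dividing by the sum 69/20:
  π = (20/69, 40/69, 3/23).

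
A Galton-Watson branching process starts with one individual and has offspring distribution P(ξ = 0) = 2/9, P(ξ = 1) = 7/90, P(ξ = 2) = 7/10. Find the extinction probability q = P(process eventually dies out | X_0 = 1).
q = 20/63

The pgf is f(s) = 2/9 + 7/90·s + 7/10·s². The extinction probability q is the smallest fixed point of f in [0, 1]. Setting s = f(s):
  7/10·s² + (7/90 − 1)·s + 2/9 = 0
  7/10·s² − (2/9 + 7/10)·s + 2/9 = 0
which factors as (s − 1)·(7/10·s − 2/9) = 0, giving roots s = 1 and s = (2/9)/(7/10) = 20/63.
Mean offspring μ = 7/90 + 2·7/10 = 133/90 > 1 (supercritical), so q < 1. The extinction probability is the smaller root: q = (2/9)/(7/10) = 20/63.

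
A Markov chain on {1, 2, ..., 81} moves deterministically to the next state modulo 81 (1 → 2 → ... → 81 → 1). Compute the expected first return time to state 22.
E[T_22 | X_0 = 22] = 81

The chain cycles deterministically, so starting at state 22 it returns in exactly 81 steps. Equivalently, the stationary distribution is uniform π_j = 1/81 for every state j, so by Kac's formula E[T_22] = 1/π_22 = 81.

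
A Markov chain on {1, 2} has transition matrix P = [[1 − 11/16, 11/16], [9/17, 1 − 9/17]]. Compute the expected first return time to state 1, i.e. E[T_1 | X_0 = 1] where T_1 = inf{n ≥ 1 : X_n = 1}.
E[T_1 | X_0 = 1] = 1/π_1 = 331/144

For an irreducible recurrent Markov chain with stationary distribution π, E[T_i | X_0 = i] = 1/π_i (Kac's formula). Here π_1 = (9/17)/(11/16 + 9/17) = (9/17)/(331/272) = 144/331, so E[T_1 | X_0 = 1] = 1/π_1 = (11/16 + 9/17)/(9/17) = (331/272)/(9/17) = 331/144.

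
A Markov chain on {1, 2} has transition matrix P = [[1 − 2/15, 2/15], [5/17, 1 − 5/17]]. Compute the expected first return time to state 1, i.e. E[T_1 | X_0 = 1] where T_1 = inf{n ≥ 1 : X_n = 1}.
E[T_1 | X_0 = 1] = 1/π_1 = 109/75

For an irreducible recurrent Markov chain with stationary distribution π, E[T_i | X_0 = i] = 1/π_i (Kac's formula). Here π_1 = (5/17)/(2/15 + 5/17) = (5/17)/(109/255) = 75/109, so E[T_1 | X_0 = 1] = 1/π_1 = (2/15 + 5/17)/(5/17) = (109/255)/(5/17) = 109/75.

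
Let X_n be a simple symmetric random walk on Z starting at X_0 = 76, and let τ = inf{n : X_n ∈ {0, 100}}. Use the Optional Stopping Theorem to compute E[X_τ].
E[X_τ] = 76

X_n is a martingale and τ is a bounded-mean stopping time (indeed τ is finite a.s. with bounded expectation since the walk is in a bounded region). By the OST, E[X_τ] = E[X_0] = 76. Equivalently: E[X_τ] = 100 · P(hit 100 first) + 0 · P(hit 0 first) = 100 · (76/100) = 76.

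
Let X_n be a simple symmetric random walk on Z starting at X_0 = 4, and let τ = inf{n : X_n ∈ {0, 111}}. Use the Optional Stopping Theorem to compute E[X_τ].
E[X_τ] = 4

X_n is a martingale and τ is a bounded-mean stopping time (indeed τ is finite a.s. with bounded expectation since the walk is in a bounded region). By the OST, E[X_τ] = E[X_0] = 4. Equivalently: E[X_τ] = 111 · P(hit 111 first) + 0 · P(hit 0 first) = 111 · (4/111) = 4.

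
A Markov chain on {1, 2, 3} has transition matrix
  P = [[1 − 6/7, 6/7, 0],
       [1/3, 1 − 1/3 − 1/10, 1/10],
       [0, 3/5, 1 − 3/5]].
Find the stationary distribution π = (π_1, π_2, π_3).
π = (1/4, 9/14, 3/28)

This is a birth-death chain on three states, which satisfies detailed balance: π_1 · P_{12} = π_2 · P_{21} and π_2 · P_{23} = π_3 · P_{32}.
From π_1 · 6/7 = π_2 · 1/3: π_2/π_1 = (6/7)/(1/3) = 18/7.
From π_2 · 1/10 = π_3 · 3/5: π_3/π_2 = (1/10)/(3/5) = 1/6.
Take π_1 proportional to 1; then unnormalized π = (1, 18/7, 3/7). Normalize by dividing by the sum 4:
  π = (1/4, 9/14, 3/28).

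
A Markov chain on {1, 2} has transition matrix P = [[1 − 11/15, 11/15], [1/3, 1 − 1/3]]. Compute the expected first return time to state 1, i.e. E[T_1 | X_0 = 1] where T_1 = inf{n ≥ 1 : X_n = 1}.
E[T_1 | X_0 = 1] = 1/π_1 = 16/5

For an irreducible recurrent Markov chain with stationary distribution π, E[T_i | X_0 = i] = 1/π_i (Kac's formula). Here π_1 = (1/3)/(11/15 + 1/3) = (1/3)/(16/15) = 5/16, so E[T_1 | X_0 = 1] = 1/π_1 = (11/15 + 1/3)/(1/3) = (16/15)/(1/3) = 16/5.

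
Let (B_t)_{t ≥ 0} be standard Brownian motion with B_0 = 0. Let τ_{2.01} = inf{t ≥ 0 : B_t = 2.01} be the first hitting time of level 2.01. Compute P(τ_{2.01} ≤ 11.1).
P(τ_{2.01} ≤ 11.1) = 2(1 − Φ(2.01/√11.1)) = 2(1 − Φ(0.6033)) ≈ 0.5463

By the reflection principle for standard BM, P(τ_b ≤ t) = 2 · P(B_t ≥ b). Since B_t ~ N(0, t), P(B_t ≥ 2.01) = 1 − Φ(2.01/√t) = 1 − Φ(2.01/√11.1) = 1 − Φ(0.6033) ≈ 0.27315. Doubling: P(τ_{2.01} ≤ 11.1) ≈ 2 · 0.27315 = 0.54630 ≈ 0.5463.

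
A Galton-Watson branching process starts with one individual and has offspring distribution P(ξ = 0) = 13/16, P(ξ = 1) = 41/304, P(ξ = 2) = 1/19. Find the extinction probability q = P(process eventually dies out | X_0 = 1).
q = 1

Mean offspring μ = 0·13/16 + 1·41/304 + 2·1/19 = 73/304 ≤ 1. For μ ≤ 1 with offspring not concentrated at 1, the Galton-Watson process goes extinct almost surely, so q = 1.
(Algebraic check: The pgf is f(s) = 13/16 + 41/304·s + 1/19·s². The extinction probability q is the smallest fixed point of f in [0, 1]. Setting s = f(s):
  1/19·s² + (41/304 − 1)·s + 13/16 = 0
  1/19·s² − (13/16 + 1/19)·s + 13/16 = 0
which factors as (s − 1)·(1/19·s − 13/16) = 0, giving roots s = 1 and s = (13/16)/(1/19) = 247/16. Since 247/16 ≥ 1, the smallest root in [0, 1] is s = 1.)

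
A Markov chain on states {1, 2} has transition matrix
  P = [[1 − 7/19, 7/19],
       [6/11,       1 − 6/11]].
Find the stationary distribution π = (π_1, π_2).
π_1 = 114/191, π_2 = 77/191

Solve πP = π with π_1 + π_2 = 1. From πP = π: π_1 · (1 − 7/19) + π_2 · 6/11 = π_1 ⇒ π_2 · 6/11 = π_1 · 7/19 ⇒ π_2/π_1 = (7/19)/(6/11) = 77/114. Together with π_1 + π_2 = 1:
  π_1 = (6/11)/(7/19 + 6/11) = (6/11)/(191/209) = 114/191,
  π_2 = (7/19)/(7/19 + 6/11) = (7/19)/(191/209) = 77/191.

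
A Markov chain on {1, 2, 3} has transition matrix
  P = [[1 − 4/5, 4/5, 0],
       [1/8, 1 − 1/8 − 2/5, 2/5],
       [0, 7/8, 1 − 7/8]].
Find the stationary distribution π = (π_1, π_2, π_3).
π = (175/1807, 1120/1807, 512/1807)

This is a birth-death chain on three states, which satisfies detailed balance: π_1 · P_{12} = π_2 · P_{21} and π_2 · P_{23} = π_3 · P_{32}.
From π_1 · 4/5 = π_2 · 1/8: π_2/π_1 = (4/5)/(1/8) = 32/5.
From π_2 · 2/5 = π_3 · 7/8: π_3/π_2 = (2/5)/(7/8) = 16/35.
Take π_1 proportional to 1; then unnormalized π = (1, 32/5, 512/175). Normalize by dividing by the sum 1807/175:
  π = (175/1807, 1120/1807, 512/1807).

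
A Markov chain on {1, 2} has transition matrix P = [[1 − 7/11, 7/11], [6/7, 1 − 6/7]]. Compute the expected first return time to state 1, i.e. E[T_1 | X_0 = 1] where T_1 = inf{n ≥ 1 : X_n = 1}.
E[T_1 | X_0 = 1] = 1/π_1 = 115/66

For an irreducible recurrent Markov chain with stationary distribution π, E[T_i | X_0 = i] = 1/π_i (Kac's formula). Here π_1 = (6/7)/(7/11 + 6/7) = (6/7)/(115/77) = 66/115, so E[T_1 | X_0 = 1] = 1/π_1 = (7/11 + 6/7)/(6/7) = (115/77)/(6/7) = 115/66.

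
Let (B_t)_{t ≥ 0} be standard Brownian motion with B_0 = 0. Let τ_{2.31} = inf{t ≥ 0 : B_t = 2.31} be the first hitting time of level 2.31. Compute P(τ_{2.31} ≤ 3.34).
P(τ_{2.31} ≤ 3.34) = 2(1 − Φ(2.31/√3.34)) = 2(1 − Φ(1.2640)) ≈ 0.2062

By the reflection principle for standard BM, P(τ_b ≤ t) = 2 · P(B_t ≥ b). Since B_t ~ N(0, t), P(B_t ≥ 2.31) = 1 − Φ(2.31/√t) = 1 − Φ(2.31/√3.34) = 1 − Φ(1.2640) ≈ 0.10312. Doubling: P(τ_{2.31} ≤ 3.34) ≈ 2 · 0.10312 = 0.20624 ≈ 0.2062.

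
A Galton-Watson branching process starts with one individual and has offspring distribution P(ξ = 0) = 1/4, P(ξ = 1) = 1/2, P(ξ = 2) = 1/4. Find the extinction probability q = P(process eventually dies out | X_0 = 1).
q = 1

Mean offspring μ = 0·1/4 + 1·1/2 + 2·1/4 = 1 ≤ 1. For μ ≤ 1 with offspring not concentrated at 1, the Galton-Watson process goes extinct almost surely, so q = 1.
(Algebraic check: The pgf is f(s) = 1/4 + 1/2·s + 1/4·s². The extinction probability q is the smallest fixed point of f in [0, 1]. Setting s = f(s):
  1/4·s² + (1/2 − 1)·s + 1/4 = 0
  1/4·s² − (1/4 + 1/4)·s + 1/4 = 0
which factors as (s − 1)·(1/4·s − 1/4) = 0, giving roots s = 1 and s = (1/4)/(1/4) = 1. Since 1 ≥ 1, the smallest root in [0, 1] is s = 1.)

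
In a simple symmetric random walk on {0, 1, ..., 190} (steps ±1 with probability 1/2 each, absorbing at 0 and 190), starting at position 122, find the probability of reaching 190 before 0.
P(hit 190 before 0) = 122/190 = 61/95

Let u_k = P(hit 190 before 0 | start at k). Then u_0 = 0, u_190 = 1, and u_k = u_{k-1}/2 + u_{k+1}/2 for 1 ≤ k ≤ 189. This harmonic recurrence is solved by u_k = k/190, giving u_122 = 122/190 = 61/95.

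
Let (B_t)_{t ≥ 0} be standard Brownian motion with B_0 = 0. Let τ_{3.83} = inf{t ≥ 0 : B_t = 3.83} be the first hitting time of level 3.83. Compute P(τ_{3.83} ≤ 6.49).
P(τ_{3.83} ≤ 6.49) = 2(1 − Φ(3.83/√6.49)) = 2(1 − Φ(1.5034)) ≈ 0.1327

By the reflection principle for standard BM, P(τ_b ≤ t) = 2 · P(B_t ≥ b). Since B_t ~ N(0, t), P(B_t ≥ 3.83) = 1 − Φ(3.83/√t) = 1 − Φ(3.83/√6.49) = 1 − Φ(1.5034) ≈ 0.06637. Doubling: P(τ_{3.83} ≤ 6.49) ≈ 2 · 0.06637 = 0.13274 ≈ 0.1327.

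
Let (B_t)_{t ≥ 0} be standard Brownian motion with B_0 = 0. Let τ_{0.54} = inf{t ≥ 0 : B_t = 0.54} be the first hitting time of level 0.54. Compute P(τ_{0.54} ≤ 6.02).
P(τ_{0.54} ≤ 6.02) = 2(1 − Φ(0.54/√6.02)) = 2(1 − Φ(0.2201)) ≈ 0.8258

By the reflection principle for standard BM, P(τ_b ≤ t) = 2 · P(B_t ≥ b). Since B_t ~ N(0, t), P(B_t ≥ 0.54) = 1 − Φ(0.54/√t) = 1 − Φ(0.54/√6.02) = 1 − Φ(0.2201) ≈ 0.41290. Doubling: P(τ_{0.54} ≤ 6.02) ≈ 2 · 0.41290 = 0.82580 ≈ 0.8258.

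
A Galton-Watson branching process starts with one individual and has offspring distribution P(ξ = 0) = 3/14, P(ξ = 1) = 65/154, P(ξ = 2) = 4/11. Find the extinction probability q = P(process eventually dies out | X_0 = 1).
q = 33/56

The pgf is f(s) = 3/14 + 65/154·s + 4/11·s². The extinction probability q is the smallest fixed point of f in [0, 1]. Setting s = f(s):
  4/11·s² + (65/154 − 1)·s + 3/14 = 0
  4/11·s² − (3/14 + 4/11)·s + 3/14 = 0
which factors as (s − 1)·(4/11·s − 3/14) = 0, giving roots s = 1 and s = (3/14)/(4/11) = 33/56.
Mean offspring μ = 65/154 + 2·4/11 = 177/154 > 1 (supercritical), so q < 1. The extinction probability is the smaller root: q = (3/14)/(4/11) = 33/56.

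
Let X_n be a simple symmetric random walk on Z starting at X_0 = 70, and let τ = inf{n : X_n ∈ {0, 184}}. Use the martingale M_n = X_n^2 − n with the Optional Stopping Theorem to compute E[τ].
E[τ] = 7980

M_n = X_n^2 − n is a martingale (since E[X_{n+1}^2 | F_n] = X_n^2 + 1). By OST (τ has finite mean in a bounded region), E[M_τ] = E[M_0] = X_0^2 − 0 = 70^2 = 4900. Also E[M_τ] = E[X_τ^2] − E[τ]. The walk exits at 0 or 184, with P(hit 184 first) = 70/184, so E[X_τ^2] = 184^2 · 70/184 + 0 = 12880. Thus E[τ] = E[X_τ^2] − E[M_τ] = 12880 − 4900 = 7980 = 70(184 − 70) = 7980.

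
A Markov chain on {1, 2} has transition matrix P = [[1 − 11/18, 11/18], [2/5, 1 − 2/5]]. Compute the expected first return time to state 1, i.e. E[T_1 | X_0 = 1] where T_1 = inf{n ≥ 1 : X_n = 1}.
E[T_1 | X_0 = 1] = 1/π_1 = 91/36

For an irreducible recurrent Markov chain with stationary distribution π, E[T_i | X_0 = i] = 1/π_i (Kac's formula). Here π_1 = (2/5)/(11/18 + 2/5) = (2/5)/(91/90) = 36/91, so E[T_1 | X_0 = 1] = 1/π_1 = (11/18 + 2/5)/(2/5) = (91/90)/(2/5) = 91/36.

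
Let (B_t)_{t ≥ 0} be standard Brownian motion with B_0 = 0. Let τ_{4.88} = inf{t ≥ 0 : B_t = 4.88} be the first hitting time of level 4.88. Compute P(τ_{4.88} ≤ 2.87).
P(τ_{4.88} ≤ 2.87) = 2(1 − Φ(4.88/√2.87)) = 2(1 − Φ(2.8806)) ≈ 0.0040

By the reflection principle for standard BM, P(τ_b ≤ t) = 2 · P(B_t ≥ b). Since B_t ~ N(0, t), P(B_t ≥ 4.88) = 1 − Φ(4.88/√t) = 1 − Φ(4.88/√2.87) = 1 − Φ(2.8806) ≈ 0.00198. Doubling: P(τ_{4.88} ≤ 2.87) ≈ 2 · 0.00198 = 0.00396 ≈ 0.0040.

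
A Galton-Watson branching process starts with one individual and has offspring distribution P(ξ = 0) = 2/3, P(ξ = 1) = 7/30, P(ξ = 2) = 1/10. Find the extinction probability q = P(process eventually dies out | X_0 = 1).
q = 1

Mean offspring μ = 0·2/3 + 1·7/30 + 2·1/10 = 13/30 ≤ 1. For μ ≤ 1 with offspring not concentrated at 1, the Galton-Watson process goes extinct almost surely, so q = 1.
(Algebraic check: The pgf is f(s) = 2/3 + 7/30·s + 1/10·s². The extinction probability q is the smallest fixed point of f in [0, 1]. Setting s = f(s):
  1/10·s² + (7/30 − 1)·s + 2/3 = 0
  1/10·s² − (2/3 + 1/10)·s + 2/3 = 0
which factors as (s − 1)·(1/10·s − 2/3) = 0, giving roots s = 1 and s = (2/3)/(1/10) = 20/3. Since 20/3 ≥ 1, the smallest root in [0, 1] is s = 1.)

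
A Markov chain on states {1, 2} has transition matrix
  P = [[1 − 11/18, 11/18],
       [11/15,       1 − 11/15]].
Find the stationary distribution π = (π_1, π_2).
π_1 = 6/11, π_2 = 5/11

Solve πP = π with π_1 + π_2 = 1. From πP = π: π_1 · (1 − 11/18) + π_2 · 11/15 = π_1 ⇒ π_2 · 11/15 = π_1 · 11/18 ⇒ π_2/π_1 = (11/18)/(11/15) = 5/6. Together with π_1 + π_2 = 1:
  π_1 = (11/15)/(11/18 + 11/15) = (11/15)/(121/90) = 6/11,
  π_2 = (11/18)/(11/18 + 11/15) = (11/18)/(121/90) = 5/11.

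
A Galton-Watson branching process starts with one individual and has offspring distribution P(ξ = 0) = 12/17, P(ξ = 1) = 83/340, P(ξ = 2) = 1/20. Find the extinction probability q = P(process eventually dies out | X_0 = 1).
q = 1

Mean offspring μ = 0·12/17 + 1·83/340 + 2·1/20 = 117/340 ≤ 1. For μ ≤ 1 with offspring not concentrated at 1, the Galton-Watson process goes extinct almost surely, so q = 1.
(Algebraic check: The pgf is f(s) = 12/17 + 83/340·s + 1/20·s². The extinction probability q is the smallest fixed point of f in [0, 1]. Setting s = f(s):
  1/20·s² + (83/340 − 1)·s + 12/17 = 0
  1/20·s² − (12/17 + 1/20)·s + 12/17 = 0
which factors as (s − 1)·(1/20·s − 12/17) = 0, giving roots s = 1 and s = (12/17)/(1/20) = 240/17. Since 240/17 ≥ 1, the smallest root in [0, 1] is s = 1.)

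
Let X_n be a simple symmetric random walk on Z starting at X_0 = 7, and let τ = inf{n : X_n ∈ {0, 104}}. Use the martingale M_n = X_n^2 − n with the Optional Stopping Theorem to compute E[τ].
E[τ] = 679

M_n = X_n^2 − n is a martingale (since E[X_{n+1}^2 | F_n] = X_n^2 + 1). By OST (τ has finite mean in a bounded region), E[M_τ] = E[M_0] = X_0^2 − 0 = 7^2 = 49. Also E[M_τ] = E[X_τ^2] − E[τ]. The walk exits at 0 or 104, with P(hit 104 first) = 7/104, so E[X_τ^2] = 104^2 · 7/104 + 0 = 728. Thus E[τ] = E[X_τ^2] − E[M_τ] = 728 − 49 = 679 = 7(104 − 7) = 679.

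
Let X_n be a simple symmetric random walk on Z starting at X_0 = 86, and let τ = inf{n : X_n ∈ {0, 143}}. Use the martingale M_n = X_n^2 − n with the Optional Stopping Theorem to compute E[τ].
E[τ] = 4902

M_n = X_n^2 − n is a martingale (since E[X_{n+1}^2 | F_n] = X_n^2 + 1). By OST (τ has finite mean in a bounded region), E[M_τ] = E[M_0] = X_0^2 − 0 = 86^2 = 7396. Also E[M_τ] = E[X_τ^2] − E[τ]. The walk exits at 0 or 143, with P(hit 143 first) = 86/143, so E[X_τ^2] = 143^2 · 86/143 + 0 = 12298. Thus E[τ] = E[X_τ^2] − E[M_τ] = 12298 − 7396 = 4902 = 86(143 − 86) = 4902.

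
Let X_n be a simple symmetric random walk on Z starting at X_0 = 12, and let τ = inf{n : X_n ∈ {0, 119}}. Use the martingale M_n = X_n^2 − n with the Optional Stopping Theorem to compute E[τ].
E[τ] = 1284

M_n = X_n^2 − n is a martingale (since E[X_{n+1}^2 | F_n] = X_n^2 + 1). By OST (τ has finite mean in a bounded region), E[M_τ] = E[M_0] = X_0^2 − 0 = 12^2 = 144. Also E[M_τ] = E[X_τ^2] − E[τ]. The walk exits at 0 or 119, with P(hit 119 first) = 12/119, so E[X_τ^2] = 119^2 · 12/119 + 0 = 1428. Thus E[τ] = E[X_τ^2] − E[M_τ] = 1428 − 144 = 1284 = 12(119 − 12) = 1284.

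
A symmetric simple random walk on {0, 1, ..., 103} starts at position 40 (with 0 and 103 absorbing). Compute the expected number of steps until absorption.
E[τ | X_0 = 40] = 2520

Let v_k = E[τ | X_0 = k]. Boundary: v_0 = v_103 = 0. Recurrence: v_k = 1 + (v_{k-1} + v_{k+1})/2 for 1 ≤ k ≤ 102. The particular solution to v_k − (v_{k-1} + v_{k+1})/2 = 1 is v_k = −k^2. Adding homogeneous solution A + B k and matching boundaries gives v_k = k (103 − k). Substituting k = 40: v_40 = 40 · 63 = 2520.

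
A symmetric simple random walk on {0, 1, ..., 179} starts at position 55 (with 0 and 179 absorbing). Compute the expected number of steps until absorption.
E[τ | X_0 = 55] = 6820

Let v_k = E[τ | X_0 = k]. Boundary: v_0 = v_179 = 0. Recurrence: v_k = 1 + (v_{k-1} + v_{k+1})/2 for 1 ≤ k ≤ 178. The particular solution to v_k − (v_{k-1} + v_{k+1})/2 = 1 is v_k = −k^2. Adding homogeneous solution A + B k and matching boundaries gives v_k = k (179 − k). Substituting k = 55: v_55 = 55 · 124 = 6820.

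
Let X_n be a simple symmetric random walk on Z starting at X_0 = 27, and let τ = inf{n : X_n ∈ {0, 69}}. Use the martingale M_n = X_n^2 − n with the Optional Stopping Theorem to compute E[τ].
E[τ] = 1134

M_n = X_n^2 − n is a martingale (since E[X_{n+1}^2 | F_n] = X_n^2 + 1). By OST (τ has finite mean in a bounded region), E[M_τ] = E[M_0] = X_0^2 − 0 = 27^2 = 729. Also E[M_τ] = E[X_τ^2] − E[τ]. The walk exits at 0 or 69, with P(hit 69 first) = 27/69, so E[X_τ^2] = 69^2 · 27/69 + 0 = 1863. Thus E[τ] = E[X_τ^2] − E[M_τ] = 1863 − 729 = 1134 = 27(69 − 27) = 1134.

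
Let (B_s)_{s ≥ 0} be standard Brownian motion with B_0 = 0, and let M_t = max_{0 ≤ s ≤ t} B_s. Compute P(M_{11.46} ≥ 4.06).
P(M_{11.46} ≥ 4.06) = 2·P(B_{11.46} ≥ 4.06) = 2(1 − Φ(4.06/√11.46)) ≈ 0.2304

By the reflection principle for Brownian motion, P(M_t ≥ a) = 2 · P(B_t ≥ a) for a ≥ 0. Since B_t ~ N(0, t), P(B_t ≥ 4.06) = 1 − Φ(4.06/√t) = 1 − Φ(4.06/√11.46) = 1 − Φ(1.1993). So
  P(M_{11.46} ≥ 4.06) = 2(1 − Φ(1.1993)) ≈ 0.2304.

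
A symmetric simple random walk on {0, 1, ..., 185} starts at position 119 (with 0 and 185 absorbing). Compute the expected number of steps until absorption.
E[τ | X_0 = 119] = 7854

Let v_k = E[τ | X_0 = k]. Boundary: v_0 = v_185 = 0. Recurrence: v_k = 1 + (v_{k-1} + v_{k+1})/2 for 1 ≤ k ≤ 184. The particular solution to v_k − (v_{k-1} + v_{k+1})/2 = 1 is v_k = −k^2. Adding homogeneous solution A + B k and matching boundaries gives v_k = k (185 − k). Substituting k = 119: v_119 = 119 · 66 = 7854.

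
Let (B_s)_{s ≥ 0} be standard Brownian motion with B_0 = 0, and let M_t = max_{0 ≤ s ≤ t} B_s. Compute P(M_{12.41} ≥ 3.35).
P(M_{12.41} ≥ 3.35) = 2·P(B_{12.41} ≥ 3.35) = 2(1 − Φ(3.35/√12.41)) ≈ 0.3416

By the reflection principle for Brownian motion, P(M_t ≥ a) = 2 · P(B_t ≥ a) for a ≥ 0. Since B_t ~ N(0, t), P(B_t ≥ 3.35) = 1 − Φ(3.35/√t) = 1 − Φ(3.35/√12.41) = 1 − Φ(0.9510). So
  P(M_{12.41} ≥ 3.35) = 2(1 − Φ(0.9510)) ≈ 0.3416.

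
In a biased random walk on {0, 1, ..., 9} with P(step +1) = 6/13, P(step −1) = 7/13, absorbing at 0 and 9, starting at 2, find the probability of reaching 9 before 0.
P(hit 9 before 0) = (1 − (7/6)^2) / (1 − (7/6)^9) = 3639168/30275911

Let u_k denote P(reach 9 before 0 | start at k). Boundary: u_0 = 0, u_9 = 1. Recurrence: u_k = 6/13·u_{k+1} + 7/13·u_{k-1} for 1 ≤ k ≤ 8. Try u_k = A + B·r^k with r = q/p = (7/13)/(6/13) = 7/6. Substitution satisfies the recurrence; boundary conditions give:
  u_k = (1 − r^k) / (1 − r^N) = (1 − (7/6)^2) / (1 − (7/6)^9) = 3639168/30275911.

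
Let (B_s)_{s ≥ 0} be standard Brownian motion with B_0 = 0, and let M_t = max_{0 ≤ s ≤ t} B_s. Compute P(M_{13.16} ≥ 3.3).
P(M_{13.16} ≥ 3.3) = 2·P(B_{13.16} ≥ 3.3) = 2(1 − Φ(3.3/√13.16)) ≈ 0.3630

By the reflection principle for Brownian motion, P(M_t ≥ a) = 2 · P(B_t ≥ a) for a ≥ 0. Since B_t ~ N(0, t), P(B_t ≥ 3.3) = 1 − Φ(3.3/√t) = 1 − Φ(3.3/√13.16) = 1 − Φ(0.9097). So
  P(M_{13.16} ≥ 3.3) = 2(1 − Φ(0.9097)) ≈ 0.3630.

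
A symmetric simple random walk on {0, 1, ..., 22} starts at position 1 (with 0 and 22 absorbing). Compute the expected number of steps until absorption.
E[τ | X_0 = 1] = 21

Let v_k = E[τ | X_0 = k]. Boundary: v_0 = v_22 = 0. Recurrence: v_k = 1 + (v_{k-1} + v_{k+1})/2 for 1 ≤ k ≤ 21. The particular solution to v_k − (v_{k-1} + v_{k+1})/2 = 1 is v_k = −k^2. Adding homogeneous solution A + B k and matching boundaries gives v_k = k (22 − k). Substituting k = 1: v_1 = 1 · 21 = 21.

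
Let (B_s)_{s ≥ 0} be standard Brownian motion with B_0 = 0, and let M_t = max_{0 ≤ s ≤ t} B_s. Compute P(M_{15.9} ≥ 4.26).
P(M_{15.9} ≥ 4.26) = 2·P(B_{15.9} ≥ 4.26) = 2(1 − Φ(4.26/√15.9)) ≈ 0.2854

By the reflection principle for Brownian motion, P(M_t ≥ a) = 2 · P(B_t ≥ a) for a ≥ 0. Since B_t ~ N(0, t), P(B_t ≥ 4.26) = 1 − Φ(4.26/√t) = 1 − Φ(4.26/√15.9) = 1 − Φ(1.0683). So
  P(M_{15.9} ≥ 4.26) = 2(1 − Φ(1.0683)) ≈ 0.2854.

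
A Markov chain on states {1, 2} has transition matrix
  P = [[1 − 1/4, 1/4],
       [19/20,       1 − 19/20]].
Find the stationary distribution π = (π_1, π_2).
π_1 = 19/24, π_2 = 5/24

Solve πP = π with π_1 + π_2 = 1. From πP = π: π_1 · (1 − 1/4) + π_2 · 19/20 = π_1 ⇒ π_2 · 19/20 = π_1 · 1/4 ⇒ π_2/π_1 = (1/4)/(19/20) = 5/19. Together with π_1 + π_2 = 1:
  π_1 = (19/20)/(1/4 + 19/20) = (19/20)/(6/5) = 19/24,
  π_2 = (1/4)/(1/4 + 19/20) = (1/4)/(6/5) = 5/24.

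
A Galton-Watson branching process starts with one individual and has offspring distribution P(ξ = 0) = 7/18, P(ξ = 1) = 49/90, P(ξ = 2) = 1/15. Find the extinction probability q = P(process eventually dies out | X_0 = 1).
q = 1

Mean offspring μ = 0·7/18 + 1·49/90 + 2·1/15 = 61/90 ≤ 1. For μ ≤ 1 with offspring not concentrated at 1, the Galton-Watson process goes extinct almost surely, so q = 1.
(Algebraic check: The pgf is f(s) = 7/18 + 49/90·s + 1/15·s². The extinction probability q is the smallest fixed point of f in [0, 1]. Setting s = f(s):
  1/15·s² + (49/90 − 1)·s + 7/18 = 0
  1/15·s² − (7/18 + 1/15)·s + 7/18 = 0
which factors as (s − 1)·(1/15·s − 7/18) = 0, giving roots s = 1 and s = (7/18)/(1/15) = 35/6. Since 35/6 ≥ 1, the smallest root in [0, 1] is s = 1.)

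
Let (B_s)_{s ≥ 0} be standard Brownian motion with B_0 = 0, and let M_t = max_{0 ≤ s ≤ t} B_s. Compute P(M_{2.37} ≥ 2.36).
P(M_{2.37} ≥ 2.36) = 2·P(B_{2.37} ≥ 2.36) = 2(1 − Φ(2.36/√2.37)) ≈ 0.1253

By the reflection principle for Brownian motion, P(M_t ≥ a) = 2 · P(B_t ≥ a) for a ≥ 0. Since B_t ~ N(0, t), P(B_t ≥ 2.36) = 1 − Φ(2.36/√t) = 1 − Φ(2.36/√2.37) = 1 − Φ(1.5330). So
  P(M_{2.37} ≥ 2.36) = 2(1 − Φ(1.5330)) ≈ 0.1253.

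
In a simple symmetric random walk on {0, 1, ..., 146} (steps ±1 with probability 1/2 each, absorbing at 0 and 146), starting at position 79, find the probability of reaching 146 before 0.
P(hit 146 before 0) = 79/146

Let u_k = P(hit 146 before 0 | start at k). Then u_0 = 0, u_146 = 1, and u_k = u_{k-1}/2 + u_{k+1}/2 for 1 ≤ k ≤ 145. This harmonic recurrence is solved by u_k = k/146, giving u_79 = 79/146.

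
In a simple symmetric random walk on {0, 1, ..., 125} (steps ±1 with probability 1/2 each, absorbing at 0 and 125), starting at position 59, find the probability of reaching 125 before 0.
P(hit 125 before 0) = 59/125

Let u_k = P(hit 125 before 0 | start at k). Then u_0 = 0, u_125 = 1, and u_k = u_{k-1}/2 + u_{k+1}/2 for 1 ≤ k ≤ 124. This harmonic recurrence is solved by u_k = k/125, giving u_59 = 59/125.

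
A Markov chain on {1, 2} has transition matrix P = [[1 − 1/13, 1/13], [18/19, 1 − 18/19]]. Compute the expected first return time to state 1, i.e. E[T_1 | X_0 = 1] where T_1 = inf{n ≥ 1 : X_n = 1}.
E[T_1 | X_0 = 1] = 1/π_1 = 253/234

For an irreducible recurrent Markov chain with stationary distribution π, E[T_i | X_0 = i] = 1/π_i (Kac's formula). Here π_1 = (18/19)/(1/13 + 18/19) = (18/19)/(253/247) = 234/253, so E[T_1 | X_0 = 1] = 1/π_1 = (1/13 + 18/19)/(18/19) = (253/247)/(18/19) = 253/234.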